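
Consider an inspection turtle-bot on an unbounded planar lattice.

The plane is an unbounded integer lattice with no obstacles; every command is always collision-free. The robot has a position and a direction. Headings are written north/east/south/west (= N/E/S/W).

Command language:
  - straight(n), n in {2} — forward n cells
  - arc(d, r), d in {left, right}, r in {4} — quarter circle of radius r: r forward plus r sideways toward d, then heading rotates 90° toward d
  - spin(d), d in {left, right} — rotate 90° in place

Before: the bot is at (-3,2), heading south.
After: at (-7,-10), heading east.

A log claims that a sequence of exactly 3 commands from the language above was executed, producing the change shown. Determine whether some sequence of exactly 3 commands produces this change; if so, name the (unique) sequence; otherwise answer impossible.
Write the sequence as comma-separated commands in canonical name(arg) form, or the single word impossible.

arc(right, 4), arc(left, 4), arc(left, 4)

key: running arc(left, 4) before arc(right, 4) would end elsewhere — order is forced
t0: at (-3,2), heading south
1. arc(right, 4) → at (-7,-2), heading west
2. arc(left, 4) → at (-11,-6), heading south
3. arc(left, 4) → at (-7,-10), heading east
no rival 3-sequence matches.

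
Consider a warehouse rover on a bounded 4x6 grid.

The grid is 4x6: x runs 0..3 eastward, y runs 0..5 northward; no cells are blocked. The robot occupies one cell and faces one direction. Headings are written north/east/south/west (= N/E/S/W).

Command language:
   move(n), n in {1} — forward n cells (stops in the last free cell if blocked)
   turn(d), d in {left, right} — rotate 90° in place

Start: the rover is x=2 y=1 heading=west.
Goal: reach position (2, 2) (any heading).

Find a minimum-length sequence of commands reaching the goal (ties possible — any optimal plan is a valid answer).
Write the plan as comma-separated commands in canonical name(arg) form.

turn(right), move(1)

begin: x=2 y=1 heading=west
step 1 (turn(right)): x=2 y=1 heading=north
step 2 (move(1)): x=2 y=2 heading=north
minimal: 2 command(s), checked below 2.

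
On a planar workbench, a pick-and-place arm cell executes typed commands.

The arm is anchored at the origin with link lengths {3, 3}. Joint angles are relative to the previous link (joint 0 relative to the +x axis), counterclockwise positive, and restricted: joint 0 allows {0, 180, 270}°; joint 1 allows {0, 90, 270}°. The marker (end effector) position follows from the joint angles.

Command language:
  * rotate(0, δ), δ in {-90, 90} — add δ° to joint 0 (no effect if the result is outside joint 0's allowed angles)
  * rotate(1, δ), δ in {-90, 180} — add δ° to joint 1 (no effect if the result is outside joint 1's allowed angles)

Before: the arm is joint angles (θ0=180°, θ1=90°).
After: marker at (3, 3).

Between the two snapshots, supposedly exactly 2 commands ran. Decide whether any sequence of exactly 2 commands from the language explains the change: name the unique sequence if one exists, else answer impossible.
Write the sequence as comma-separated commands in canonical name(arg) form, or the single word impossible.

rotate(0, 90), rotate(0, 90)

from: joint angles (θ0=180°, θ1=90°)
t=1 rotate(0, 90) ⇒ joint angles (θ0=270°, θ1=90°)
t=2 rotate(0, 90) ⇒ joint angles (θ0=0°, θ1=90°)
all 16 alternatives checked — unique.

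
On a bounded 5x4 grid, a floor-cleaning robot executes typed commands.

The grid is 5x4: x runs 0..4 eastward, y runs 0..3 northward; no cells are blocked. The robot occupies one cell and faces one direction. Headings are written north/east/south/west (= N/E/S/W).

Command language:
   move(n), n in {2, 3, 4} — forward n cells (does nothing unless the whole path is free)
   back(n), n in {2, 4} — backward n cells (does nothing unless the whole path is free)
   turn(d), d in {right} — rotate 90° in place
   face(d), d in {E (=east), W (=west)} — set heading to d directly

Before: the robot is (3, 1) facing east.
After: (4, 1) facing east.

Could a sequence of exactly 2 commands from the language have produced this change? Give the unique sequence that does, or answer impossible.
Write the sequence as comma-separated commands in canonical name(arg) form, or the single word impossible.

key: running move(3) before back(2) would end elsewhere — order is forced
begin: (3, 1) facing east
1. back(2) → (1, 1) facing east
2. move(3) → (4, 1) facing east
no rival 2-sequence matches.

back(2), move(3)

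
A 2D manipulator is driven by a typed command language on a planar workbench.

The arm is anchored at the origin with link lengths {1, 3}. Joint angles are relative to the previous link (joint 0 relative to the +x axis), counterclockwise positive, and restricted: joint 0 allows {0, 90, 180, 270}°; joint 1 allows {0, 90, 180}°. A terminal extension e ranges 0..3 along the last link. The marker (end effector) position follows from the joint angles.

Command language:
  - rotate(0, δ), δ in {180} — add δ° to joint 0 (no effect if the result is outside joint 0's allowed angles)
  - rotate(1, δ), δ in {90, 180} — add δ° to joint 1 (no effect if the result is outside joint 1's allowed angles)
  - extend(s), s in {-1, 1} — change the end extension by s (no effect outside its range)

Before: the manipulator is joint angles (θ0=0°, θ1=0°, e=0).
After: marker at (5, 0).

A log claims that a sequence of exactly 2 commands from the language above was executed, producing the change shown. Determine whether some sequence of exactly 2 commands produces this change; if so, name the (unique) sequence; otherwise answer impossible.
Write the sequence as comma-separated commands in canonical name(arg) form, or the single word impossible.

key: running extend(1) before extend(-1) would end elsewhere — order is forced
from: joint angles (θ0=0°, θ1=0°, e=0)
1. extend(-1) → joint angles (θ0=0°, θ1=0°, e=0)
2. extend(1) → joint angles (θ0=0°, θ1=0°, e=1)
all 25 alternatives checked — unique.

extend(-1), extend(1)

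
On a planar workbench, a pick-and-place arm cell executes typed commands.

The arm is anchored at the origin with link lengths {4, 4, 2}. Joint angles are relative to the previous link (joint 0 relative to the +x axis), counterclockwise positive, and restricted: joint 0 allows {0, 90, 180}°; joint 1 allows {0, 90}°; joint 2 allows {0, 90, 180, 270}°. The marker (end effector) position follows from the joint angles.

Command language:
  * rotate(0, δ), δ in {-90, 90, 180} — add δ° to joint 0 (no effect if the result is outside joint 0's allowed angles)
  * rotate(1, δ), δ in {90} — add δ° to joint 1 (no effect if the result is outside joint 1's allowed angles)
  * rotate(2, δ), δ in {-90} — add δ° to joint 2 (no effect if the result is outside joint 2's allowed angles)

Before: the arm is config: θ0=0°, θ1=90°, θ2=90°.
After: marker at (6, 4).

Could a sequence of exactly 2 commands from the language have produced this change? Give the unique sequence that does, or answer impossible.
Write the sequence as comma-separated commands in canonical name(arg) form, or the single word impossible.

start: config: θ0=0°, θ1=90°, θ2=90°
t=1 rotate(2, -90) ⇒ config: θ0=0°, θ1=90°, θ2=0°
t=2 rotate(2, -90) ⇒ config: θ0=0°, θ1=90°, θ2=270°
all 25 alternatives checked — unique.

rotate(2, -90), rotate(2, -90)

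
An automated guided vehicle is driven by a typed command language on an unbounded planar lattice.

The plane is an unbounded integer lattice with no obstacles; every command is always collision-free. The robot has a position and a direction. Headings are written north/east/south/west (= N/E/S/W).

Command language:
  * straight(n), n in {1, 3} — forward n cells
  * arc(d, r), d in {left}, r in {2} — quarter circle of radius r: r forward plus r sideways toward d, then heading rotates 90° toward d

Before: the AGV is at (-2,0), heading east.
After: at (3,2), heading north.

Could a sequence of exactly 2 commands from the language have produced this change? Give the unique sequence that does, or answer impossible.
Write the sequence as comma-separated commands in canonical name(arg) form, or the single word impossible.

key: position moved to (3,2) AND the heading swung to N — translation plus rotation needed
initial: at (-2,0), heading east
t=1 straight(3) ⇒ at (1,0), heading east
t=2 arc(left, 2) ⇒ at (3,2), heading north
no other 2-command option fits: unique.

straight(3), arc(left, 2)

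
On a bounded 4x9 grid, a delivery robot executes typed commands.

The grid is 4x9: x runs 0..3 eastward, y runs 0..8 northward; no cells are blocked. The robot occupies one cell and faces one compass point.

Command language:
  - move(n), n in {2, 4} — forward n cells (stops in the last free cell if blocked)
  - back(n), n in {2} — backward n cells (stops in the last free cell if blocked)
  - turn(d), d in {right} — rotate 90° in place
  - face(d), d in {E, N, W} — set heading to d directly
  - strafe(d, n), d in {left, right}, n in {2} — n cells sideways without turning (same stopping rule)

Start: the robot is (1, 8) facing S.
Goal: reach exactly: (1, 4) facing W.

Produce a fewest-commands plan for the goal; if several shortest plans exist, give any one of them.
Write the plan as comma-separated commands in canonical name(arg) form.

from: (1, 8) facing S
1. move(4) → (1, 4) facing S
2. face(W) → (1, 4) facing W
nothing shorter than 2 reaches the goal.

move(4), face(W)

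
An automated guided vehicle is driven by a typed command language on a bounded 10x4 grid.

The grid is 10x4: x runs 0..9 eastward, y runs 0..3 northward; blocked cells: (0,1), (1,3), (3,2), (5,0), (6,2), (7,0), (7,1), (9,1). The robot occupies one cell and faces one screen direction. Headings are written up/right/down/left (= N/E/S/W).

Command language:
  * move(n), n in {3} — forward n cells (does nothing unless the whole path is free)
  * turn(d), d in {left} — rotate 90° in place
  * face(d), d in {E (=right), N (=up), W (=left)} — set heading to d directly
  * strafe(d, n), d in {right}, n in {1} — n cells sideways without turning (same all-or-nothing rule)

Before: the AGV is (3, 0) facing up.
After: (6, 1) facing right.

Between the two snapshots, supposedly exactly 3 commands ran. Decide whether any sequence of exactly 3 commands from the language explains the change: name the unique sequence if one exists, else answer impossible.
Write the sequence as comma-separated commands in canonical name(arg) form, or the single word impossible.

all 216 sequences checked — none match.

impossible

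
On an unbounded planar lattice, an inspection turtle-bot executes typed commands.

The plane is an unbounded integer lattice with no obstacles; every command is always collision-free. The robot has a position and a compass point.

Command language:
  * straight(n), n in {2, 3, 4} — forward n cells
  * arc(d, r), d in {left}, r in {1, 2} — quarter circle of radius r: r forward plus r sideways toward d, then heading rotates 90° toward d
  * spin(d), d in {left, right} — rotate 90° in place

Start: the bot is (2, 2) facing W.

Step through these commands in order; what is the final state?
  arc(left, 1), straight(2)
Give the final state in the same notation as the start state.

t0: (2, 2) facing W
1. arc(left, 1) → (1, 1) facing S
2. straight(2) → (1, -1) facing S

(1, -1) facing S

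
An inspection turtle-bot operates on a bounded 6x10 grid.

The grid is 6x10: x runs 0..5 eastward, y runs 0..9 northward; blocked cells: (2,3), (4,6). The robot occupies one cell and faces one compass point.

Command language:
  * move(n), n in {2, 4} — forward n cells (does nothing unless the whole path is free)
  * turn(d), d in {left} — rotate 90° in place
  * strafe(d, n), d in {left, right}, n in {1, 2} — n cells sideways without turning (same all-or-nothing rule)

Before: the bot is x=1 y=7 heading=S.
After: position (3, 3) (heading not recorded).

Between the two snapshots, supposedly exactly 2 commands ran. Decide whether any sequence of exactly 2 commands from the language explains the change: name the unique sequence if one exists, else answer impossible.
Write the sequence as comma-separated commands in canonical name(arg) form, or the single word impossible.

key: running move(4) before strafe(left, 2) would end elsewhere — order is forced
from: x=1 y=7 heading=S
t=1 strafe(left, 2) ⇒ x=3 y=7 heading=S
t=2 move(4) ⇒ x=3 y=3 heading=S
no rival 2-sequence matches.

strafe(left, 2), move(4)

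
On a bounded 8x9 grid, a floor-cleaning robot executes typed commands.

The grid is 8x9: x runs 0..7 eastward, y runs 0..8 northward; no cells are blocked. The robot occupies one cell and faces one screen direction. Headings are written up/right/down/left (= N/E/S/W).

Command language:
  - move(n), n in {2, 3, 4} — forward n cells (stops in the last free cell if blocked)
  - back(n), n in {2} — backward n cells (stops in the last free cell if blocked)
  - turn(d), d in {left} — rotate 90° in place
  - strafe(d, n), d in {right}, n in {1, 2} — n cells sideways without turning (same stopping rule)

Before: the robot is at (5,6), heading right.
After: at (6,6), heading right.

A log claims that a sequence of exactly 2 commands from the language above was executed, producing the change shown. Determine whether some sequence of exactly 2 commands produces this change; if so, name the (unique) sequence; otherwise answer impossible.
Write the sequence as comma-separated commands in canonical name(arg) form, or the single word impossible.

back(2), move(3)

key: running move(3) before back(2) would end elsewhere — order is forced
from: at (5,6), heading right
1. back(2) → at (3,6), heading right
2. move(3) → at (6,6), heading right
no rival 2-sequence matches.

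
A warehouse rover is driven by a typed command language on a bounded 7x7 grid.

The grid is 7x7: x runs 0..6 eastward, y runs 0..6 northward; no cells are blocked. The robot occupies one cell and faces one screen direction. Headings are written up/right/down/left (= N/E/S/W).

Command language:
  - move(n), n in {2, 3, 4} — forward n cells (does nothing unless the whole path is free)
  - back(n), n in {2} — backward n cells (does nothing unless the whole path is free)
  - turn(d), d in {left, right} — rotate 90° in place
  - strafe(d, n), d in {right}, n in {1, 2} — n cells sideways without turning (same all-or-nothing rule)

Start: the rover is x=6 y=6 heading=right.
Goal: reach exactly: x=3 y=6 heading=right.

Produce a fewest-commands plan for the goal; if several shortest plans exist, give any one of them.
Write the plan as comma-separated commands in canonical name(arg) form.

initial: x=6 y=6 heading=right
step 1 (back(2)): x=4 y=6 heading=right
step 2 (back(2)): x=2 y=6 heading=right
step 3 (back(2)): x=0 y=6 heading=right
step 4 (move(3)): x=3 y=6 heading=right
nothing shorter than 4 reaches the goal.

back(2), back(2), back(2), move(3)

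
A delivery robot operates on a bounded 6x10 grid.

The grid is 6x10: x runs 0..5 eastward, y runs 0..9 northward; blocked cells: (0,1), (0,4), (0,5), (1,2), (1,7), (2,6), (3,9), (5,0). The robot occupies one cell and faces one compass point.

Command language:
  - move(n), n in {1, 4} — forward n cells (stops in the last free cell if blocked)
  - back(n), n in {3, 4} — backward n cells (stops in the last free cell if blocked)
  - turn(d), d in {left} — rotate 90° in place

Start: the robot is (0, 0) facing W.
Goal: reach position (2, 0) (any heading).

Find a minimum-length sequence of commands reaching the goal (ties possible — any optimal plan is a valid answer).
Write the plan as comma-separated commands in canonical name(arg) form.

begin: (0, 0) facing W
step 1 (back(3)): (3, 0) facing W
step 2 (move(1)): (2, 0) facing W
no 1-step plan works, so 2 is optimal.

back(3), move(1)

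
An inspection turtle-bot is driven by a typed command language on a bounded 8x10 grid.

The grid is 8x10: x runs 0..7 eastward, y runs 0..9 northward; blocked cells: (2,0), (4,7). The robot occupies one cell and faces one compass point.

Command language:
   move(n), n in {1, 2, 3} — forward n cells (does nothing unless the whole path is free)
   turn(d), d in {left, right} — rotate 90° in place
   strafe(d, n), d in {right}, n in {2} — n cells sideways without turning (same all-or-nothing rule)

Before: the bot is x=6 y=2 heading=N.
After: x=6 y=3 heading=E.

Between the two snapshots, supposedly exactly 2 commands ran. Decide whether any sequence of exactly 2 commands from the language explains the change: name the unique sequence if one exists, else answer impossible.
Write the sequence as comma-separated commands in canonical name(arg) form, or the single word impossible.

key: cell and facing (now E) both changed — the 2 commands mix motion and turning
start: x=6 y=2 heading=N
t=1 move(1) ⇒ x=6 y=3 heading=N
t=2 turn(right) ⇒ x=6 y=3 heading=E
uniquely the one of 36 2-step routes that fits.

move(1), turn(right)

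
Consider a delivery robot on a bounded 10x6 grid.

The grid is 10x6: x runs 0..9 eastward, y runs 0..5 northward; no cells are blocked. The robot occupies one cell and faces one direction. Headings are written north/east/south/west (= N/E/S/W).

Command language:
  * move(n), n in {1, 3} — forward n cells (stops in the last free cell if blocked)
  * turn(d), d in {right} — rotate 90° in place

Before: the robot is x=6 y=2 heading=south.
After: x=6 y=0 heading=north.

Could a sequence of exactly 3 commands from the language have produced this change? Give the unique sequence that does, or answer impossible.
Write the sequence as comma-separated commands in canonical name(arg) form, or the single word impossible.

move(3), turn(right), turn(right)

key: cell and facing (now N) both changed — the 3 commands mix motion and turning
start: x=6 y=2 heading=south
step 1 (move(3)): x=6 y=0 heading=south
step 2 (turn(right)): x=6 y=0 heading=west
step 3 (turn(right)): x=6 y=0 heading=north
all 27 alternatives checked — unique.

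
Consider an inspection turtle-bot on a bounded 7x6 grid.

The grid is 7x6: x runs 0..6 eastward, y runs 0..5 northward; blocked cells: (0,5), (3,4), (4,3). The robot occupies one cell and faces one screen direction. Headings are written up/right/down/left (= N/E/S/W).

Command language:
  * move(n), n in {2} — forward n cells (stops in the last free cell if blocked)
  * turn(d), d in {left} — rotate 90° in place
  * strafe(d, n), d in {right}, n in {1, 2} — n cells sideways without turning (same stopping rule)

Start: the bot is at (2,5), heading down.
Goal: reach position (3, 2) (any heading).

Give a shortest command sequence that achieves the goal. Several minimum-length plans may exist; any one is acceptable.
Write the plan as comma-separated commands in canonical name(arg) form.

turn(left), strafe(right, 2), move(2), strafe(right, 1)

from: at (2,5), heading down
[1] after turn(left): at (2,5), heading right
[2] after strafe(right, 2): at (2,3), heading right
[3] after move(2): at (3,3), heading right
[4] after strafe(right, 1): at (3,2), heading right
no 3-step plan works, so 4 is optimal.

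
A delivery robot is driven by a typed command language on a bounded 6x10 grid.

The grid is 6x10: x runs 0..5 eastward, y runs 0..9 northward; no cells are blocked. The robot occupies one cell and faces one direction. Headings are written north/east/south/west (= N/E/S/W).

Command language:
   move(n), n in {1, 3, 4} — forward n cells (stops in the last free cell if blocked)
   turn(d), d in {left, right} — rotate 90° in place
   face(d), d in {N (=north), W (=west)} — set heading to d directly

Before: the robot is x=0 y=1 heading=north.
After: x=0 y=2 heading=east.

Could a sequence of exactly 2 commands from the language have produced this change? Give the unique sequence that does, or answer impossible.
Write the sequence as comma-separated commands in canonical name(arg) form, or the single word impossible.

move(1), turn(right)

key: running turn(right) before move(1) would end elsewhere — order is forced
from: x=0 y=1 heading=north
[1] after move(1): x=0 y=2 heading=north
[2] after turn(right): x=0 y=2 heading=east
no rival 2-sequence matches.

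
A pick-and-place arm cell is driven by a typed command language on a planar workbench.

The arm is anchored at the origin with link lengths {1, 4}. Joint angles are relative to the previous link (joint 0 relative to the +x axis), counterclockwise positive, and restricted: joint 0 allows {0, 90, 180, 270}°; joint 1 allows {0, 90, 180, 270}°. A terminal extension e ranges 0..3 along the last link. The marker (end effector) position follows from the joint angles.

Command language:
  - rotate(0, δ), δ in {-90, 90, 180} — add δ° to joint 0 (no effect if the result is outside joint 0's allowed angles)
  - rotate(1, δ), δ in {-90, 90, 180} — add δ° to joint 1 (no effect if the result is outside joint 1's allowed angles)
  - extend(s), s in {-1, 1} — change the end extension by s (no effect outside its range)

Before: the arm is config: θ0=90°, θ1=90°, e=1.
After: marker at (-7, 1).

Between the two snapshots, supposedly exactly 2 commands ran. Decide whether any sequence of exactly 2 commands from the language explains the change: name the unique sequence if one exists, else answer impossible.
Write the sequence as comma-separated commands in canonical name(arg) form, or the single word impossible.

t0: config: θ0=90°, θ1=90°, e=1
[1] after extend(1): config: θ0=90°, θ1=90°, e=2
[2] after extend(1): config: θ0=90°, θ1=90°, e=3
all 64 alternatives checked — unique.

extend(1), extend(1)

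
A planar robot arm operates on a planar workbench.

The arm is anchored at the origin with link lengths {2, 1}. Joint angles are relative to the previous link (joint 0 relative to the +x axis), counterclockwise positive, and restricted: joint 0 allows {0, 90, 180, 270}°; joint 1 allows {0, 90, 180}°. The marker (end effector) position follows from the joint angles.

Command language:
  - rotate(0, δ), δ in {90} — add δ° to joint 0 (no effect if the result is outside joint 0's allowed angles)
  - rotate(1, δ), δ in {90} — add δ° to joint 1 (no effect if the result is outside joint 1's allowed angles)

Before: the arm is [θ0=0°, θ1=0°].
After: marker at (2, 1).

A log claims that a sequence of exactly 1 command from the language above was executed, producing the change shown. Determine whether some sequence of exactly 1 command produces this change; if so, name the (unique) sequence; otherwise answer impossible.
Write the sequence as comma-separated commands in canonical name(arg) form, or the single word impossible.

rotate(1, 90)

begin: [θ0=0°, θ1=0°]
t=1 rotate(1, 90) ⇒ [θ0=0°, θ1=90°]
all 2 alternatives checked — unique.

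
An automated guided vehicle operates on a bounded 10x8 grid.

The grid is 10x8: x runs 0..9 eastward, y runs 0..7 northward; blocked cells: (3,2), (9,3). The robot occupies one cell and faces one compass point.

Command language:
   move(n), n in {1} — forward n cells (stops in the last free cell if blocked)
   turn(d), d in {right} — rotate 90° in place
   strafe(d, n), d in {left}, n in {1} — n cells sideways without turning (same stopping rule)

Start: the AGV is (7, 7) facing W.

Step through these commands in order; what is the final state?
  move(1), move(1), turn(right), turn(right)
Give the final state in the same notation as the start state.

from: (7, 7) facing W
1. move(1) → (6, 7) facing W
2. move(1) → (5, 7) facing W
3. turn(right) → (5, 7) facing N
4. turn(right) → (5, 7) facing E

(5, 7) facing E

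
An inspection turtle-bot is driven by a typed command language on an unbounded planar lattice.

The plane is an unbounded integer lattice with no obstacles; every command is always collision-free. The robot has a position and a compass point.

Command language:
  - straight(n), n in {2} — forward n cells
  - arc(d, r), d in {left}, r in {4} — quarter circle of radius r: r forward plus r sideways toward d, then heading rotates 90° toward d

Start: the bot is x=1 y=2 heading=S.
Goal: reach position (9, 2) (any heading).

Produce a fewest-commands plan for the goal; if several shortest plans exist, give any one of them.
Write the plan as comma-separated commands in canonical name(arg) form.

from: x=1 y=2 heading=S
[1] after arc(left, 4): x=5 y=-2 heading=E
[2] after arc(left, 4): x=9 y=2 heading=N
no 1-step plan works, so 2 is optimal.

arc(left, 4), arc(left, 4)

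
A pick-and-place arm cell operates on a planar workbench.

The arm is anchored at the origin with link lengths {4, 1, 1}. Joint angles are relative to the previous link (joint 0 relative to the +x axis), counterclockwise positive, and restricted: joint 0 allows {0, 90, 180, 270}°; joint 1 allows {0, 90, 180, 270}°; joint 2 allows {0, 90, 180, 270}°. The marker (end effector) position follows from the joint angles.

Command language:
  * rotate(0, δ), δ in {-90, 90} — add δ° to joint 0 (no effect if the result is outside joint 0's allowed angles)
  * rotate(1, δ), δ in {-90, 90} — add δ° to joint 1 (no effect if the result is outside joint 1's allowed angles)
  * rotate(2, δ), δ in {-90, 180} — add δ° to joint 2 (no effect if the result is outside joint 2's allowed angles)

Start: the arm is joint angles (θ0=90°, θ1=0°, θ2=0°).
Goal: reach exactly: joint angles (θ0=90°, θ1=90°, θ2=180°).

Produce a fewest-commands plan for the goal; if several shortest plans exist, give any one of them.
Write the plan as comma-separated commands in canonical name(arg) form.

rotate(1, 90), rotate(2, 180)

from: joint angles (θ0=90°, θ1=0°, θ2=0°)
1. rotate(1, 90) → joint angles (θ0=90°, θ1=90°, θ2=0°)
2. rotate(2, 180) → joint angles (θ0=90°, θ1=90°, θ2=180°)
nothing shorter than 2 reaches the goal.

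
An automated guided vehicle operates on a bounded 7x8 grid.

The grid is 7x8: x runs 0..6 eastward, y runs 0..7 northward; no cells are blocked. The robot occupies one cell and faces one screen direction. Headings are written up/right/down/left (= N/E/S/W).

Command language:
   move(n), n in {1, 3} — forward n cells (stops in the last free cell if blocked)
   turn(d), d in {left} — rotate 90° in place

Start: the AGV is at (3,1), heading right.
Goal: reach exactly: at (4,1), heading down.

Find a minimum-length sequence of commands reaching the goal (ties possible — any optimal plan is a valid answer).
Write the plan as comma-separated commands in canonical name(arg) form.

move(1), turn(left), turn(left), turn(left)

begin: at (3,1), heading right
[1] after move(1): at (4,1), heading right
[2] after turn(left): at (4,1), heading up
[3] after turn(left): at (4,1), heading left
[4] after turn(left): at (4,1), heading down
nothing shorter than 4 reaches the goal.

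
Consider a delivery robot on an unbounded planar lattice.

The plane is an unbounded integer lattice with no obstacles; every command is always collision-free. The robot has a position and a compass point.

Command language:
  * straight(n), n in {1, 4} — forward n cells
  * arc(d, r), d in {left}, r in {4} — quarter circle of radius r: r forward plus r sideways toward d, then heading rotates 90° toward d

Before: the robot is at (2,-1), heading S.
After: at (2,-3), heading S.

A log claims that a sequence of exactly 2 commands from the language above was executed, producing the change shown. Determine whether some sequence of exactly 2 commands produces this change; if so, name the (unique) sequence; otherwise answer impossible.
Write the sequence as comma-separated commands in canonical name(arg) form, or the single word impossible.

straight(1), straight(1)

key: still facing S at the end — nothing in the sequence rotates
from: at (2,-1), heading S
[1] after straight(1): at (2,-2), heading S
[2] after straight(1): at (2,-3), heading S
all 9 alternatives checked — unique.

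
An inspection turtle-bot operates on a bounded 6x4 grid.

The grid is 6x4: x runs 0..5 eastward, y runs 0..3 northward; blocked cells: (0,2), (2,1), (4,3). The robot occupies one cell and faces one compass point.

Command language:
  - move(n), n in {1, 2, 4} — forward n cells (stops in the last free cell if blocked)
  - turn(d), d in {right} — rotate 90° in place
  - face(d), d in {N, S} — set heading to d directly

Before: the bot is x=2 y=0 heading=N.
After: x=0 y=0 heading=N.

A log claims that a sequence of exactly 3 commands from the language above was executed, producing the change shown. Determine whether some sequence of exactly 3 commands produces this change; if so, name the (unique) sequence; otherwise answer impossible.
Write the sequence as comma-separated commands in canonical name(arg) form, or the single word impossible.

impossible

all 216 sequences checked — none match.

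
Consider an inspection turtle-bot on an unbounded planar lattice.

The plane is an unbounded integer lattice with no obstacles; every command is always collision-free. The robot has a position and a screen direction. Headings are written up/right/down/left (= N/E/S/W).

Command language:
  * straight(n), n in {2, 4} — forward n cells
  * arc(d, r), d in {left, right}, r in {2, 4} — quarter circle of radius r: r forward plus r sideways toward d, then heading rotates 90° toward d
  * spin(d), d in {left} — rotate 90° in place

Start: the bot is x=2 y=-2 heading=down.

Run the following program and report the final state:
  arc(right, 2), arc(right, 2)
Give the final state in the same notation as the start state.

start: x=2 y=-2 heading=down
[1] after arc(right, 2): x=0 y=-4 heading=left
[2] after arc(right, 2): x=-2 y=-2 heading=up

x=-2 y=-2 heading=up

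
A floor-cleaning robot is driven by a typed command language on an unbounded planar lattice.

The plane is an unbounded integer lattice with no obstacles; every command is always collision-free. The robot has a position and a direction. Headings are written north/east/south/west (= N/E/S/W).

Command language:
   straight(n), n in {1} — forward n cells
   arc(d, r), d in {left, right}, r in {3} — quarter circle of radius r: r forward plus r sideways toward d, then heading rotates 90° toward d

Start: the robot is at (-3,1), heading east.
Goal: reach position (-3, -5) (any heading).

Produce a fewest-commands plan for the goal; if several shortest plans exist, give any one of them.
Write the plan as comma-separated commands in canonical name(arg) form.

from: at (-3,1), heading east
[1] after arc(right, 3): at (0,-2), heading south
[2] after arc(right, 3): at (-3,-5), heading west
shorter routes all fall short; 2 is best.

arc(right, 3), arc(right, 3)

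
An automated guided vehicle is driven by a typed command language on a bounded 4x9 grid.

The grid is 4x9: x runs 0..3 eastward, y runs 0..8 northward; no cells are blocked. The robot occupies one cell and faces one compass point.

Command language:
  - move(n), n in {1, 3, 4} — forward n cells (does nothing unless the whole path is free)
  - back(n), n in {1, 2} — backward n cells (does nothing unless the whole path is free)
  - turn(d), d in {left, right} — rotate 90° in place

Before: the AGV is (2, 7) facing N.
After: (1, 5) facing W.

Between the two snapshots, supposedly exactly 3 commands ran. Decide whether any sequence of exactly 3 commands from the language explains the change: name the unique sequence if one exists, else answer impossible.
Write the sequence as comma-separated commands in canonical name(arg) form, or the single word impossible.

key: cell and facing (now W) both changed — the 3 commands mix motion and turning
from: (2, 7) facing N
t=1 back(2) ⇒ (2, 5) facing N
t=2 turn(left) ⇒ (2, 5) facing W
t=3 move(1) ⇒ (1, 5) facing W
no rival 3-sequence matches.

back(2), turn(left), move(1)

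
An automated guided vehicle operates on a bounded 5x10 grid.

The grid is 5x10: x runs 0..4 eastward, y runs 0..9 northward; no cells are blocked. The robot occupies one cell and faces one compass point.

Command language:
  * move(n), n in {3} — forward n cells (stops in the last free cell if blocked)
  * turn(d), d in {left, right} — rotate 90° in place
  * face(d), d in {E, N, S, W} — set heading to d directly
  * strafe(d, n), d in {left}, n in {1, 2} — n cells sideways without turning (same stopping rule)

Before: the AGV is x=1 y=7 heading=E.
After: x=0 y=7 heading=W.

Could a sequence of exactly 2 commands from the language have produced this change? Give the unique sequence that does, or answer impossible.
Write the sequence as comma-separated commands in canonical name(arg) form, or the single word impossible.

key: move(3) runs into the grid edge before its full distance
initial: x=1 y=7 heading=E
1. face(W) → x=1 y=7 heading=W
2. move(3) → x=0 y=7 heading=W
no other 2-command option fits: unique.

face(W), move(3)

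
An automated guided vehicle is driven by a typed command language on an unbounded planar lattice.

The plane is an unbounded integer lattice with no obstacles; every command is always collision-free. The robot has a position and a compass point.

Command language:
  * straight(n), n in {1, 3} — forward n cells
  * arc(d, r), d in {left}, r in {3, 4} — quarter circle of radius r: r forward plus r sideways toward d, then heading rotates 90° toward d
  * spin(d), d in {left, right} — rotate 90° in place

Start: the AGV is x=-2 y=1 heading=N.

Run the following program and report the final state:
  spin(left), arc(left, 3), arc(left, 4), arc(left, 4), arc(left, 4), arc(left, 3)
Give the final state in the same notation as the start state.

x=-4 y=-1 heading=S

from: x=-2 y=1 heading=N
step 1 (spin(left)): x=-2 y=1 heading=W
step 2 (arc(left, 3)): x=-5 y=-2 heading=S
step 3 (arc(left, 4)): x=-1 y=-6 heading=E
step 4 (arc(left, 4)): x=3 y=-2 heading=N
step 5 (arc(left, 4)): x=-1 y=2 heading=W
step 6 (arc(left, 3)): x=-4 y=-1 heading=S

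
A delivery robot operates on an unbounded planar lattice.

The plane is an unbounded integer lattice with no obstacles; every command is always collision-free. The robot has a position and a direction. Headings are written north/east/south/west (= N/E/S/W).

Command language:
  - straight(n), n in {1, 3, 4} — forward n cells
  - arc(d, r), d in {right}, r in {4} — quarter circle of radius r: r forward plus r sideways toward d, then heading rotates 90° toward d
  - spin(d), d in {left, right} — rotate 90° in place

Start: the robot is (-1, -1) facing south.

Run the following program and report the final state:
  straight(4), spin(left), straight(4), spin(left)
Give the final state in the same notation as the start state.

(3, -5) facing north

from: (-1, -1) facing south
t=1 straight(4) ⇒ (-1, -5) facing south
t=2 spin(left) ⇒ (-1, -5) facing east
t=3 straight(4) ⇒ (3, -5) facing east
t=4 spin(left) ⇒ (3, -5) facing north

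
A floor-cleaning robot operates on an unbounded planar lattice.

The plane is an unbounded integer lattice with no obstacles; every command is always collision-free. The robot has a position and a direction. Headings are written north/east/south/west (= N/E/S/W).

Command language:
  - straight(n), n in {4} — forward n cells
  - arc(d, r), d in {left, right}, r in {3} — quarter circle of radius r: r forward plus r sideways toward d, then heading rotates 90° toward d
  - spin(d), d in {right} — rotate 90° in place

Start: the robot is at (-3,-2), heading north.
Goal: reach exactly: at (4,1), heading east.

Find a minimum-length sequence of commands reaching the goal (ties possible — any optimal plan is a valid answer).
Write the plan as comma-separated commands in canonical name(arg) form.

from: at (-3,-2), heading north
step 1 (arc(right, 3)): at (0,1), heading east
step 2 (straight(4)): at (4,1), heading east
minimal: 2 command(s), checked below 2.

arc(right, 3), straight(4)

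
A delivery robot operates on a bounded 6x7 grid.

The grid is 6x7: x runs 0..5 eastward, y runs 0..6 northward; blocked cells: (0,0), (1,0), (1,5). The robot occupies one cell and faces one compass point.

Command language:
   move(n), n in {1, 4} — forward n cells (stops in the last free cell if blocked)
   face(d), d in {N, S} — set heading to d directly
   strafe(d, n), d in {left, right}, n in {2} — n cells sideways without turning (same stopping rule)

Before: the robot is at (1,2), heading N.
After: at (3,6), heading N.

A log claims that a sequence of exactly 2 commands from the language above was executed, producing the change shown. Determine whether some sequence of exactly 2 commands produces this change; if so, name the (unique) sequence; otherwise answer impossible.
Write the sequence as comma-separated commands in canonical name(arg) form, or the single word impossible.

strafe(right, 2), move(4)

key: running move(4) before strafe(right, 2) would end elsewhere — order is forced
from: at (1,2), heading N
t=1 strafe(right, 2) ⇒ at (3,2), heading N
t=2 move(4) ⇒ at (3,6), heading N
no rival 2-sequence matches.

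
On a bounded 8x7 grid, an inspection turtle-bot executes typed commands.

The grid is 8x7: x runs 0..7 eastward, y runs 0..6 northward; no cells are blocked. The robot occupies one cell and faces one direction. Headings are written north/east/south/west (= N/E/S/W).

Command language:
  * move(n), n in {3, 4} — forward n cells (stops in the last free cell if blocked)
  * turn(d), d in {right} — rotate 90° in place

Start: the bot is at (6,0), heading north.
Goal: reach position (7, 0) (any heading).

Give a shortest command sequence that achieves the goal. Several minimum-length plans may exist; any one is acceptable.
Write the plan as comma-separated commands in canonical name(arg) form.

turn(right), move(3)

t0: at (6,0), heading north
step 1 (turn(right)): at (6,0), heading east
step 2 (move(3)): at (7,0), heading east
nothing shorter than 2 reaches the goal.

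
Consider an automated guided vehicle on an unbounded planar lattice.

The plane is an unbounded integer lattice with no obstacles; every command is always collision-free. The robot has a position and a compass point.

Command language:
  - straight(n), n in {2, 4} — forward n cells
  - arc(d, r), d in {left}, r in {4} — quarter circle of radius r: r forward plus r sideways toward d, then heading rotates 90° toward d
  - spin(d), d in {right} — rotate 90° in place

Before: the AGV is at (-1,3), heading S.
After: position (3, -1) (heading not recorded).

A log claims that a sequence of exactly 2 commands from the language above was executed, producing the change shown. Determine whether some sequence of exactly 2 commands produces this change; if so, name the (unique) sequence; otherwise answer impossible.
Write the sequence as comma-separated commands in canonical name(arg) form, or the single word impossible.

arc(left, 4), spin(right)

key: order matters: swapping arc(left, 4) and spin(right) lands elsewhere
begin: at (-1,3), heading S
step 1 (arc(left, 4)): at (3,-1), heading E
step 2 (spin(right)): at (3,-1), heading S
no rival 2-sequence matches.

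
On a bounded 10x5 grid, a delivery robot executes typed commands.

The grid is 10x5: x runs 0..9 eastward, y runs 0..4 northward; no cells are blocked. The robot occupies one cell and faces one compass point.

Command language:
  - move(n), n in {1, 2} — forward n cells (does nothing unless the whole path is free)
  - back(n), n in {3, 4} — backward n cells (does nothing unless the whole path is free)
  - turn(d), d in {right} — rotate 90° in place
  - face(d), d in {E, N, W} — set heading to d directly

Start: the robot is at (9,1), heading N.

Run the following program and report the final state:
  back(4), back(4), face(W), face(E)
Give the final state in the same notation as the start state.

begin: at (9,1), heading N
t=1 back(4) ⇒ at (9,1), heading N
t=2 back(4) ⇒ at (9,1), heading N
t=3 face(W) ⇒ at (9,1), heading W
t=4 face(E) ⇒ at (9,1), heading E

at (9,1), heading E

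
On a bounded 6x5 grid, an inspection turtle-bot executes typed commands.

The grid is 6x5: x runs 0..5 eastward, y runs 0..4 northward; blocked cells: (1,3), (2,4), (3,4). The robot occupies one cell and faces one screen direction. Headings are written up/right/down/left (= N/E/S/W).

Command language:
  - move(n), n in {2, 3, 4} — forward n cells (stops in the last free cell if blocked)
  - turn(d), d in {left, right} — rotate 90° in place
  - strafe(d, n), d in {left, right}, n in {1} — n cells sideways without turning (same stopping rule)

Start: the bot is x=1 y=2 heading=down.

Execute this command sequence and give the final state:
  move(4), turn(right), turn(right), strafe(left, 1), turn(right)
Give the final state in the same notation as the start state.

x=0 y=0 heading=right

start: x=1 y=2 heading=down
[1] after move(4): x=1 y=0 heading=down
[2] after turn(right): x=1 y=0 heading=left
[3] after turn(right): x=1 y=0 heading=up
[4] after strafe(left, 1): x=0 y=0 heading=up
[5] after turn(right): x=0 y=0 heading=right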